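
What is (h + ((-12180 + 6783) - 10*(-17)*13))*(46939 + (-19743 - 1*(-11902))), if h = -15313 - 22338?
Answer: -1596684124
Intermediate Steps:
h = -37651
(h + ((-12180 + 6783) - 10*(-17)*13))*(46939 + (-19743 - 1*(-11902))) = (-37651 + ((-12180 + 6783) - 10*(-17)*13))*(46939 + (-19743 - 1*(-11902))) = (-37651 + (-5397 + 170*13))*(46939 + (-19743 + 11902)) = (-37651 + (-5397 + 2210))*(46939 - 7841) = (-37651 - 3187)*39098 = -40838*39098 = -1596684124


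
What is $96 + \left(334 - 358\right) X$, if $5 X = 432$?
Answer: $- \frac{9888}{5} \approx -1977.6$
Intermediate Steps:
$X = \frac{432}{5}$ ($X = \frac{1}{5} \cdot 432 = \frac{432}{5} \approx 86.4$)
$96 + \left(334 - 358\right) X = 96 + \left(334 - 358\right) \frac{432}{5} = 96 - \frac{10368}{5} = - \frac{9888}{5}$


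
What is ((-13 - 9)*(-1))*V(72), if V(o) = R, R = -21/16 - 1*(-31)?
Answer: 5225/8 ≈ 653.13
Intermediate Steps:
R = 475/16 (R = -21*1/16 + 31 = -21/16 + 31 = 475/16 ≈ 29.688)
V(o) = 475/16
((-13 - 9)*(-1))*V(72) = ((-13 - 9)*(-1))*(475/16) = -22*(-1)*(475/16) = 22*(475/16) = 5225/8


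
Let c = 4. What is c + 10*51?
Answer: 514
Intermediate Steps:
c + 10*51 = 4 + 10*51 = 4 + 510 = 514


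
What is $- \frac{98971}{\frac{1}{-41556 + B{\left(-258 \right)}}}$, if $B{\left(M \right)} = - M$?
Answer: $4087304358$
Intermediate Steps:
$- \frac{98971}{\frac{1}{-41556 + B{\left(-258 \right)}}} = - \frac{98971}{\frac{1}{-41556 - -258}} = - \frac{98971}{\frac{1}{-41556 + 258}} = - \frac{98971}{\frac{1}{-41298}} = - \frac{98971}{- \frac{1}{41298}} = \left(-98971\right) \left(-41298\right) = 4087304358$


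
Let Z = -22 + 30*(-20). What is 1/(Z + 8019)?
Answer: 1/7397 ≈ 0.00013519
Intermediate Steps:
Z = -622 (Z = -22 - 600 = -622)
1/(Z + 8019) = 1/(-622 + 8019) = 1/7397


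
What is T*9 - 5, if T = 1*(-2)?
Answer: -23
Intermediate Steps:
T = -2
T*9 - 5 = -2*9 - 5 = -18 - 5 = -23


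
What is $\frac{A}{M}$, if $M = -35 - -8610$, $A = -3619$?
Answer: $- \frac{517}{1225} \approx -0.42204$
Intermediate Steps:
$M = 8575$ ($M = -35 + 8610 = 8575$)
$\frac{A}{M} = - \frac{3619}{8575} = \left(-3619\right) \frac{1}{8575} = - \frac{517}{1225}$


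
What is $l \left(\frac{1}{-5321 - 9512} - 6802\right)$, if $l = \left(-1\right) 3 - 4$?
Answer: $\frac{100894067}{2119} \approx 47614.0$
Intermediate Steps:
$l = -7$ ($l = -3 - 4 = -7$)
$l \left(\frac{1}{-5321 - 9512} - 6802\right) = - 7 \left(\frac{1}{-5321 - 9512} - 6802\right) = - 7 \left(\frac{1}{-14833} - 6802\right) = - 7 \left(- \frac{1}{14833} - 6802\right) = \left(-7\right) \left(- \frac{100894067}{14833}\right) = \frac{100894067}{2119}$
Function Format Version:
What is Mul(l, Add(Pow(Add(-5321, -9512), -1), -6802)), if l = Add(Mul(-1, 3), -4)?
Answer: Rational(100894067, 2119) ≈ 47614.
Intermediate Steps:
l = -7 (l = Add(-3, -4) = -7)
Mul(l, Add(Pow(Add(-5321, -9512), -1), -6802)) = Mul(-7, Add(Pow(Add(-5321, -9512), -1), -6802)) = Mul(-7, Add(Pow(-14833, -1), -6802)) = Mul(-7, Add(Rational(-1, 14833), -6802)) = Mul(-7, Rational(-100894067, 14833)) = Rational(100894067, 2119)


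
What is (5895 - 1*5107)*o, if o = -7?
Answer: -5516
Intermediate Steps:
(5895 - 1*5107)*o = (5895 - 1*5107)*(-7) = (5895 - 5107)*(-7) = 788*(-7) = -5516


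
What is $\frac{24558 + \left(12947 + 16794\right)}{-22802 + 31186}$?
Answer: $\frac{54299}{8384} \approx 6.4765$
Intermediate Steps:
$\frac{24558 + \left(12947 + 16794\right)}{-22802 + 31186} = \frac{24558 + 29741}{8384} = 54299 \cdot \frac{1}{8384} = \frac{54299}{8384}$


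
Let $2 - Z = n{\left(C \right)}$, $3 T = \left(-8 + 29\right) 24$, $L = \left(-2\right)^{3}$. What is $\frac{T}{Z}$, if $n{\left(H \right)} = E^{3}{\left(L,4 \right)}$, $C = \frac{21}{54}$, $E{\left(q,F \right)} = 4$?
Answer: $- \frac{84}{31} \approx -2.7097$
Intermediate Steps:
$L = -8$
$T = 168$ ($T = \frac{\left(-8 + 29\right) 24}{3} = \frac{21 \cdot 24}{3} = \frac{1}{3} \cdot 504 = 168$)
$C = \frac{7}{18}$ ($C = 21 \cdot \frac{1}{54} = \frac{7}{18} \approx 0.38889$)
$n{\left(H \right)} = 64$ ($n{\left(H \right)} = 4^{3} = 64$)
$Z = -62$ ($Z = 2 - 64 = -62$)
$\frac{T}{Z} = \frac{168}{-62} = 168 \left(- \frac{1}{62}\right) = - \frac{84}{31}$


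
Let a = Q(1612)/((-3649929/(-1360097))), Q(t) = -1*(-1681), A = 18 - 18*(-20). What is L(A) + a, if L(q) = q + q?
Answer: 5045669381/3649929 ≈ 1382.4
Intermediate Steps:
A = 378 (A = 18 + 360 = 378)
Q(t) = 1681
L(q) = 2*q
a = 2286323057/3649929 (a = 1681/((-3649929/(-1360097))) = 1681/((-3649929*(-1/1360097))) = 1681/(3649929/1360097) = 1681*(1360097/3649929) = 2286323057/3649929 ≈ 626.40)
L(A) + a = 2*378 + 2286323057/3649929 = 756 + 2286323057/3649929 = 5045669381/3649929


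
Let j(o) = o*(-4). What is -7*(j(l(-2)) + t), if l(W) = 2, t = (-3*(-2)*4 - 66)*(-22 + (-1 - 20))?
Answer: -12586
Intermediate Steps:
t = 1806 (t = (6*4 - 66)*(-22 - 21) = (24 - 66)*(-43) = -42*(-43) = 1806)
j(o) = -4*o
-7*(j(l(-2)) + t) = -7*(-4*2 + 1806) = -7*(-8 + 1806) = -7*1798 = -12586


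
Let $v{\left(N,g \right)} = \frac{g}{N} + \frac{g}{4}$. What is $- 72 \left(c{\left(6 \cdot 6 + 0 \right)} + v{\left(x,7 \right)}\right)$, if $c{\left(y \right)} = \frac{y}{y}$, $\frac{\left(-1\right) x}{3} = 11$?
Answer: $- \frac{2010}{11} \approx -182.73$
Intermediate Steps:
$x = -33$ ($x = \left(-3\right) 11 = -33$)
$c{\left(y \right)} = 1$
$v{\left(N,g \right)} = \frac{g}{4} + \frac{g}{N}$ ($v{\left(N,g \right)} = \frac{g}{N} + g \frac{1}{4} = \frac{g}{N} + \frac{g}{4} = \frac{g}{4} + \frac{g}{N}$)
$- 72 \left(c{\left(6 \cdot 6 + 0 \right)} + v{\left(x,7 \right)}\right) = - 72 \left(1 + \left(\frac{1}{4} \cdot 7 + \frac{7}{-33}\right)\right) = - 72 \left(1 + \left(\frac{7}{4} + 7 \left(- \frac{1}{33}\right)\right)\right) = - 72 \left(1 + \left(\frac{7}{4} - \frac{7}{33}\right)\right) = - 72 \left(1 + \frac{203}{132}\right) = \left(-72\right) \frac{335}{132} = - \frac{2010}{11}$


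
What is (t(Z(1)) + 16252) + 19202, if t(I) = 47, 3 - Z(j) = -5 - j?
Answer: 35501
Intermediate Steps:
Z(j) = 8 + j (Z(j) = 3 - (-5 - j) = 3 + (5 + j) = 8 + j)
(t(Z(1)) + 16252) + 19202 = (47 + 16252) + 19202 = 16299 + 19202 = 35501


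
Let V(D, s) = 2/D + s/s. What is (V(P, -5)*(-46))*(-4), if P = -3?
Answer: 184/3 ≈ 61.333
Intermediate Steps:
V(D, s) = 1 + 2/D (V(D, s) = 2/D + 1 = 1 + 2/D)
(V(P, -5)*(-46))*(-4) = (((2 - 3)/(-3))*(-46))*(-4) = (-⅓*(-1)*(-46))*(-4) = ((⅓)*(-46))*(-4) = -46/3*(-4) = 184/3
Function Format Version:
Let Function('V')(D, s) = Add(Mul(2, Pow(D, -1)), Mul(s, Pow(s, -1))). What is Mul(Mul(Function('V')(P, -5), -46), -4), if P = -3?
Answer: Rational(184, 3) ≈ 61.333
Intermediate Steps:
Function('V')(D, s) = Add(1, Mul(2, Pow(D, -1))) (Function('V')(D, s) = Add(Mul(2, Pow(D, -1)), 1) = Add(1, Mul(2, Pow(D, -1))))
Mul(Mul(Function('V')(P, -5), -46), -4) = Mul(Mul(Mul(Pow(-3, -1), Add(2, -3)), -46), -4) = Mul(Mul(Mul(Rational(-1, 3), -1), -46), -4) = Mul(Mul(Rational(1, 3), -46), -4) = Mul(Rational(-46, 3), -4) = Rational(184, 3)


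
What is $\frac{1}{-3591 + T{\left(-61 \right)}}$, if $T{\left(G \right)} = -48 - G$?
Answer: $- \frac{1}{3578} \approx -0.00027949$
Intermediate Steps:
$\frac{1}{-3591 + T{\left(-61 \right)}} = \frac{1}{-3591 - -13} = \frac{1}{-3591 + \left(-48 + 61\right)} = \frac{1}{-3591 + 13} = \frac{1}{-3578} = - \frac{1}{3578}$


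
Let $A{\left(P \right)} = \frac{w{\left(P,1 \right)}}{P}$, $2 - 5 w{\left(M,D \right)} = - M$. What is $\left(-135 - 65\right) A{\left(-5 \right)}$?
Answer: $-24$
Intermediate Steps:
$w{\left(M,D \right)} = \frac{2}{5} + \frac{M}{5}$ ($w{\left(M,D \right)} = \frac{2}{5} - \frac{\left(-1\right) M}{5} = \frac{2}{5} + \frac{M}{5}$)
$A{\left(P \right)} = \frac{\frac{2}{5} + \frac{P}{5}}{P}$
$\left(-135 - 65\right) A{\left(-5 \right)} = \left(-135 - 65\right) \frac{2 - 5}{5 \left(-5\right)} = - 200 \cdot \frac{1}{5} \left(- \frac{1}{5}\right) \left(-3\right) = \left(-200\right) \frac{3}{25} = -24$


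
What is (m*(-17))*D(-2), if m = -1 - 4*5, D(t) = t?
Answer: -714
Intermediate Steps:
m = -21 (m = -1 - 20 = -21)
(m*(-17))*D(-2) = -21*(-17)*(-2) = 357*(-2) = -714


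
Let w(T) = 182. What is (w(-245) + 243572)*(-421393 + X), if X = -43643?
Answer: -113354385144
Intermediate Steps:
(w(-245) + 243572)*(-421393 + X) = (182 + 243572)*(-421393 - 43643) = 243754*(-465036) = -113354385144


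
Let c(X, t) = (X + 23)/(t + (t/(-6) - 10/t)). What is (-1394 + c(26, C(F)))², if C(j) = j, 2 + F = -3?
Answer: 339149056/169 ≈ 2.0068e+6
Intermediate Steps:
F = -5 (F = -2 - 3 = -5)
c(X, t) = (23 + X)/(-10/t + 5*t/6) (c(X, t) = (23 + X)/(t + (t*(-⅙) - 10/t)) = (23 + X)/(t + (-t/6 - 10/t)) = (23 + X)/(t + (-10/t - t/6)) = (23 + X)/(-10/t + 5*t/6))
(-1394 + c(26, C(F)))² = (-1394 + (6/5)*(-5)*(23 + 26)/(-12 + (-5)²))² = (-1394 + (6/5)*(-5)*49/(-12 + 25))² = (-1394 + (6/5)*(-5)*49/13)² = (-1394 + (6/5)*(-5)*(1/13)*49)² = (-1394 - 294/13)² = (-18416/13)² = 339149056/169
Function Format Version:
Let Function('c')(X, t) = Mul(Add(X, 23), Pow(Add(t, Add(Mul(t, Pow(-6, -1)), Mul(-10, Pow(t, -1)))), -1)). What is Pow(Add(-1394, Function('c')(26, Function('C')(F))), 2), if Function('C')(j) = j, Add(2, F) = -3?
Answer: Rational(339149056, 169) ≈ 2.0068e+6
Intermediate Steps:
F = -5 (F = Add(-2, -3) = -5)
Function('c')(X, t) = Mul(Pow(Add(Mul(-10, Pow(t, -1)), Mul(Rational(5, 6), t)), -1), Add(23, X)) (Function('c')(X, t) = Mul(Add(23, X), Pow(Add(t, Add(Mul(t, Rational(-1, 6)), Mul(-10, Pow(t, -1)))), -1)) = Mul(Add(23, X), Pow(Add(t, Add(Mul(Rational(-1, 6), t), Mul(-10, Pow(t, -1)))), -1)) = Mul(Add(23, X), Pow(Add(t, Add(Mul(-10, Pow(t, -1)), Mul(Rational(-1, 6), t))), -1)) = Mul(Add(23, X), Pow(Add(Mul(-10, Pow(t, -1)), Mul(Rational(5, 6), t)), -1)) = Mul(Pow(Add(Mul(-10, Pow(t, -1)), Mul(Rational(5, 6), t)), -1), Add(23, X)))
Pow(Add(-1394, Function('c')(26, Function('C')(F))), 2) = Pow(Add(-1394, Mul(Rational(6, 5), -5, Pow(Add(-12, Pow(-5, 2)), -1), Add(23, 26))), 2) = Pow(Add(-1394, Mul(Rational(6, 5), -5, Pow(Add(-12, 25), -1), 49)), 2) = Pow(Add(-1394, Mul(Rational(6, 5), -5, Pow(13, -1), 49)), 2) = Pow(Add(-1394, Mul(Rational(6, 5), -5, Rational(1, 13), 49)), 2) = Pow(Add(-1394, Rational(-294, 13)), 2) = Pow(Rational(-18416, 13), 2) = Rational(339149056, 169)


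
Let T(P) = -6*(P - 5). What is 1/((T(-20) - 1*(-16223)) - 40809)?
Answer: -1/24436 ≈ -4.0923e-5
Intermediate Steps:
T(P) = 30 - 6*P (T(P) = -6*(-5 + P) = 30 - 6*P)
1/((T(-20) - 1*(-16223)) - 40809) = 1/(((30 - 6*(-20)) - 1*(-16223)) - 40809) = 1/(((30 + 120) + 16223) - 40809) = 1/((150 + 16223) - 40809) = 1/(16373 - 40809) = 1/(-24436) = -1/24436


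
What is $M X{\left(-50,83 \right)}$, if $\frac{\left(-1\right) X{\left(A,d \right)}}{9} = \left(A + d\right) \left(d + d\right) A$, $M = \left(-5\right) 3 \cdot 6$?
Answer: $-221859000$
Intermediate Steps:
$M = -90$ ($M = \left(-15\right) 6 = -90$)
$X{\left(A,d \right)} = - 18 A d \left(A + d\right)$ ($X{\left(A,d \right)} = - 9 \left(A + d\right) \left(d + d\right) A = - 9 \left(A + d\right) 2 d A = - 9 \cdot 2 d \left(A + d\right) A = - 9 \cdot 2 A d \left(A + d\right) = - 18 A d \left(A + d\right)$)
$M X{\left(-50,83 \right)} = - 90 \left(\left(-18\right) \left(-50\right) 83 \left(-50 + 83\right)\right) = - 90 \left(\left(-18\right) \left(-50\right) 83 \cdot 33\right) = \left(-90\right) 2465100 = -221859000$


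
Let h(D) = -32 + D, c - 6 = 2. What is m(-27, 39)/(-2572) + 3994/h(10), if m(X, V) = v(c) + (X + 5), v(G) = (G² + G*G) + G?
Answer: -2568769/14146 ≈ -181.59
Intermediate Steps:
c = 8 (c = 6 + 2 = 8)
v(G) = G + 2*G² (v(G) = (G² + G²) + G = 2*G² + G = G + 2*G²)
m(X, V) = 141 + X (m(X, V) = 8*(1 + 2*8) + (X + 5) = 8*(1 + 16) + (5 + X) = 8*17 + (5 + X) = 136 + (5 + X) = 141 + X)
m(-27, 39)/(-2572) + 3994/h(10) = (141 - 27)/(-2572) + 3994/(-32 + 10) = 114*(-1/2572) + 3994/(-22) = -57/1286 + 3994*(-1/22) = -57/1286 - 1997/11 = -2568769/14146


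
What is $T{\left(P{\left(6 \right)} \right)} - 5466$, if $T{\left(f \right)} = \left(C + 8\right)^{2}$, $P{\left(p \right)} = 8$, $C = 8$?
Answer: $-5210$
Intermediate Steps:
$T{\left(f \right)} = 256$ ($T{\left(f \right)} = \left(8 + 8\right)^{2} = 16^{2} = 256$)
$T{\left(P{\left(6 \right)} \right)} - 5466 = 256 - 5466 = -5210$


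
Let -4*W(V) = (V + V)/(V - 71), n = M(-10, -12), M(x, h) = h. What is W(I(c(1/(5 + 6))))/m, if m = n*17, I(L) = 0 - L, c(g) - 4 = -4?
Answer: 0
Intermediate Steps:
n = -12
c(g) = 0 (c(g) = 4 - 4 = 0)
I(L) = -L
W(V) = -V/(2*(-71 + V)) (W(V) = -(V + V)/(4*(V - 71)) = -2*V/(4*(-71 + V)) = -V/(2*(-71 + V)))
m = -204 (m = -12*17 = -204)
W(I(c(1/(5 + 6))))/m = -(-1*0)/(-142 + 2*(-1*0))/(-204) = -1*0/(-142 + 2*0)*(-1/204) = -1*0/(-142 + 0)*(-1/204) = -1*0/(-142)*(-1/204) = -1*0*(-1/142)*(-1/204) = 0*(-1/204) = 0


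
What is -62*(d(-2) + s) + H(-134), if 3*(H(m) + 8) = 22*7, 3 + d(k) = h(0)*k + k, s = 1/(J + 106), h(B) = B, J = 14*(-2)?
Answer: 4583/13 ≈ 352.54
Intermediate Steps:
J = -28
s = 1/78 (s = 1/(-28 + 106) = 1/78 ≈ 0.012821)
d(k) = -3 + k (d(k) = -3 + (0*k + k) = -3 + (0 + k) = -3 + k)
H(m) = 130/3 (H(m) = -8 + (22*7)/3 = -8 + (1/3)*154 = -8 + 154/3 = 130/3)
-62*(d(-2) + s) + H(-134) = -62*((-3 - 2) + 1/78) + 130/3 = -62*(-5 + 1/78) + 130/3 = -62*(-389/78) + 130/3 = 12059/39 + 130/3 = 4583/13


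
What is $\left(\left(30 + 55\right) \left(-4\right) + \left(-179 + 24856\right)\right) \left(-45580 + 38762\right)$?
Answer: $-165929666$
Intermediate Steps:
$\left(\left(30 + 55\right) \left(-4\right) + \left(-179 + 24856\right)\right) \left(-45580 + 38762\right) = \left(85 \left(-4\right) + 24677\right) \left(-6818\right) = \left(-340 + 24677\right) \left(-6818\right) = 24337 \left(-6818\right) = -165929666$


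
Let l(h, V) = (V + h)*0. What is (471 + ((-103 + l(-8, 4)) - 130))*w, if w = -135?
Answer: -32130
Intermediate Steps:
l(h, V) = 0
(471 + ((-103 + l(-8, 4)) - 130))*w = (471 + ((-103 + 0) - 130))*(-135) = (471 + (-103 - 130))*(-135) = (471 - 233)*(-135) = 238*(-135) = -32130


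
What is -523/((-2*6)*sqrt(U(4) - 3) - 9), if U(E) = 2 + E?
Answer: -523/39 + 2092*sqrt(3)/117 ≈ 17.559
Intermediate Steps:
-523/((-2*6)*sqrt(U(4) - 3) - 9) = -523/((-2*6)*sqrt((2 + 4) - 3) - 9) = -523/(-12*sqrt(6 - 3) - 9) = -523/(-12*sqrt(3) - 9) = -523/(-9 - 12*sqrt(3))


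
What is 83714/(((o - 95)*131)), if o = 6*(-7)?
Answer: -83714/17947 ≈ -4.6645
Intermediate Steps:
o = -42
83714/(((o - 95)*131)) = 83714/(((-42 - 95)*131)) = 83714/((-137*131)) = 83714/(-17947) = 83714*(-1/17947) = -83714/17947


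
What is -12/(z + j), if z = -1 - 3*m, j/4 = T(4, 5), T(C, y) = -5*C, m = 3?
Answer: 2/15 ≈ 0.13333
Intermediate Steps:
j = -80 (j = 4*(-5*4) = 4*(-20) = -80)
z = -10 (z = -1 - 3*3 = -1 - 9 = -10)
-12/(z + j) = -12/(-10 - 80) = -12/(-90) = -1/90*(-12) = 2/15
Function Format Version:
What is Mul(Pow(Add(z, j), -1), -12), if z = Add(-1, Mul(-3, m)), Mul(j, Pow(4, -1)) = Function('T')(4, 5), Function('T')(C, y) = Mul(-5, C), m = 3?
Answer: Rational(2, 15) ≈ 0.13333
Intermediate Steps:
j = -80 (j = Mul(4, Mul(-5, 4)) = Mul(4, -20) = -80)
z = -10 (z = Add(-1, Mul(-3, 3)) = Add(-1, -9) = -10)
Mul(Pow(Add(z, j), -1), -12) = Mul(Pow(Add(-10, -80), -1), -12) = Mul(Pow(-90, -1), -12) = Mul(Rational(-1, 90), -12) = Rational(2, 15)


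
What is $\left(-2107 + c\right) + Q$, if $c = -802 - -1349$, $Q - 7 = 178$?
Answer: $-1375$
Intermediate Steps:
$Q = 185$ ($Q = 7 + 178 = 185$)
$c = 547$ ($c = -802 + 1349 = 547$)
$\left(-2107 + c\right) + Q = \left(-2107 + 547\right) + 185 = -1560 + 185 = -1375$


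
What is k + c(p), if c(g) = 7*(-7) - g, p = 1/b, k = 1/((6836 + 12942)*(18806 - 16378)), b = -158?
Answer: -185865218493/3793657736 ≈ -48.994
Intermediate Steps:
k = 1/48020984 (k = 1/(19778*2428) = 1/48020984 ≈ 2.0824e-8)
p = -1/158 (p = 1/(-158) = -1/158 ≈ -0.0063291)
c(g) = -49 - g
k + c(p) = 1/48020984 + (-49 - 1*(-1/158)) = 1/48020984 + (-49 + 1/158) = 1/48020984 - 7741/158 = -185865218493/3793657736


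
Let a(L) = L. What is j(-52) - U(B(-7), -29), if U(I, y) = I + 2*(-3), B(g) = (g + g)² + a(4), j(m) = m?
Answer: -246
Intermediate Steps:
B(g) = 4 + 4*g² (B(g) = (g + g)² + 4 = (2*g)² + 4 = 4*g² + 4 = 4 + 4*g²)
U(I, y) = -6 + I (U(I, y) = I - 6 = -6 + I)
j(-52) - U(B(-7), -29) = -52 - (-6 + (4 + 4*(-7)²)) = -52 - (-6 + (4 + 4*49)) = -52 - (-6 + (4 + 196)) = -52 - (-6 + 200) = -52 - 1*194 = -52 - 194 = -246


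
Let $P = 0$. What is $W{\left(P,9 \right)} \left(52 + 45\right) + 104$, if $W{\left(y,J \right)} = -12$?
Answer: $-1060$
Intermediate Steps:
$W{\left(P,9 \right)} \left(52 + 45\right) + 104 = - 12 \left(52 + 45\right) + 104 = \left(-12\right) 97 + 104 = -1164 + 104 = -1060$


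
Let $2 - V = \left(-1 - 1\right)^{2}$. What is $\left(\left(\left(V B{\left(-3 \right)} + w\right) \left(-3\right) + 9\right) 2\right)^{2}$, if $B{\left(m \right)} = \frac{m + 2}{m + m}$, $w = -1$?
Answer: $676$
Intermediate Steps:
$V = -2$ ($V = 2 - \left(-1 - 1\right)^{2} = 2 - \left(-2\right)^{2} = 2 - 4 = -2$)
$B{\left(m \right)} = \frac{2 + m}{2 m}$
$\left(\left(\left(V B{\left(-3 \right)} + w\right) \left(-3\right) + 9\right) 2\right)^{2} = \left(\left(\left(- 2 \frac{2 - 3}{2 \left(-3\right)} - 1\right) \left(-3\right) + 9\right) 2\right)^{2} = \left(\left(\left(- 2 \cdot \frac{1}{2} \left(- \frac{1}{3}\right) \left(-1\right) - 1\right) \left(-3\right) + 9\right) 2\right)^{2} = \left(\left(\left(\left(-2\right) \frac{1}{6} - 1\right) \left(-3\right) + 9\right) 2\right)^{2} = \left(\left(\left(- \frac{1}{3} - 1\right) \left(-3\right) + 9\right) 2\right)^{2} = \left(\left(\left(- \frac{4}{3}\right) \left(-3\right) + 9\right) 2\right)^{2} = \left(\left(4 + 9\right) 2\right)^{2} = \left(13 \cdot 2\right)^{2} = 26^{2} = 676$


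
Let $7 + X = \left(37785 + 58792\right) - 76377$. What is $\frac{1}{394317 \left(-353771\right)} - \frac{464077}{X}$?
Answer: $- \frac{21579258648220844}{938960495528517} \approx -22.982$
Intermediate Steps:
$X = 20193$ ($X = -7 + \left(\left(37785 + 58792\right) - 76377\right) = -7 + \left(96577 - 76377\right) = -7 + 20200 = 20193$)
$\frac{1}{394317 \left(-353771\right)} - \frac{464077}{X} = \frac{1}{394317 \left(-353771\right)} - \frac{464077}{20193} = \frac{1}{394317} \left(- \frac{1}{353771}\right) - \frac{464077}{20193} = - \frac{1}{139497919407} - \frac{464077}{20193} = - \frac{21579258648220844}{938960495528517}$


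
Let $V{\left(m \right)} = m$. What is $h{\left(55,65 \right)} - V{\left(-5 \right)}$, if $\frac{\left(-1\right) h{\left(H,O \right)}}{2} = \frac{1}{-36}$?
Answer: $\frac{91}{18} \approx 5.0556$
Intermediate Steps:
$h{\left(H,O \right)} = \frac{1}{18}$ ($h{\left(H,O \right)} = - \frac{2}{-36} = \left(-2\right) \left(- \frac{1}{36}\right) = \frac{1}{18}$)
$h{\left(55,65 \right)} - V{\left(-5 \right)} = \frac{1}{18} - -5 = \frac{1}{18} + 5 = \frac{91}{18}$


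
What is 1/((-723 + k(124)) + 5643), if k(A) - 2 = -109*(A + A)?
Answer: -1/22110 ≈ -4.5228e-5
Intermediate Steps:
k(A) = 2 - 218*A (k(A) = 2 - 109*(A + A) = 2 - 218*A)
1/((-723 + k(124)) + 5643) = 1/((-723 + (2 - 218*124)) + 5643) = 1/((-723 + (2 - 27032)) + 5643) = 1/((-723 - 27030) + 5643) = 1/(-27753 + 5643) = 1/(-22110) = -1/22110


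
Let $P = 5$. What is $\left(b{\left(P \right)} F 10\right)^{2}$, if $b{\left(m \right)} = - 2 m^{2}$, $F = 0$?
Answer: $0$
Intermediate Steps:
$\left(b{\left(P \right)} F 10\right)^{2} = \left(- 2 \cdot 5^{2} \cdot 0 \cdot 10\right)^{2} = \left(\left(-2\right) 25 \cdot 0 \cdot 10\right)^{2} = \left(\left(-50\right) 0 \cdot 10\right)^{2} = \left(0 \cdot 10\right)^{2} = 0^{2} = 0$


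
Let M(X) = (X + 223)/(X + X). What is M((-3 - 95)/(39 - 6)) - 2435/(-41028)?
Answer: -37178381/1005186 ≈ -36.987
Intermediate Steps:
M(X) = (223 + X)/(2*X) (M(X) = (223 + X)/((2*X)) = (223 + X)*(1/(2*X)) = (223 + X)/(2*X))
M((-3 - 95)/(39 - 6)) - 2435/(-41028) = (223 + (-3 - 95)/(39 - 6))/(2*(((-3 - 95)/(39 - 6)))) - 2435/(-41028) = (223 - 98/33)/(2*((-98/33))) - 2435*(-1/41028) = (223 - 98*1/33)/(2*((-98*1/33))) + 2435/41028 = (223 - 98/33)/(2*(-98/33)) + 2435/41028 = (1/2)*(-33/98)*(7261/33) + 2435/41028 = -7261/196 + 2435/41028 = -37178381/1005186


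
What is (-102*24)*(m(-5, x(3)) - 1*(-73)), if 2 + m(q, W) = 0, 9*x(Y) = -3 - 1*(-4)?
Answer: -173808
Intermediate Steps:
x(Y) = ⅑ (x(Y) = (-3 - 1*(-4))/9 = (-3 + 4)/9 = (⅑)*1 = ⅑)
m(q, W) = -2 (m(q, W) = -2 + 0 = -2)
(-102*24)*(m(-5, x(3)) - 1*(-73)) = (-102*24)*(-2 - 1*(-73)) = -2448*(-2 + 73) = -2448*71 = -173808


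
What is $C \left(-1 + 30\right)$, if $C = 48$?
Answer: $1392$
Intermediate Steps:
$C \left(-1 + 30\right) = 48 \left(-1 + 30\right) = 48 \cdot 29 = 1392$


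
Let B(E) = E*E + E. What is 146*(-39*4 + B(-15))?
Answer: 7884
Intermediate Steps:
B(E) = E + E² (B(E) = E² + E = E + E²)
146*(-39*4 + B(-15)) = 146*(-39*4 - 15*(1 - 15)) = 146*(-156 - 15*(-14)) = 146*(-156 + 210) = 146*54 = 7884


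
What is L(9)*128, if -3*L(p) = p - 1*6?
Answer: -128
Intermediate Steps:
L(p) = 2 - p/3 (L(p) = -(p - 1*6)/3 = -(p - 6)/3 = -(-6 + p)/3 = 2 - p/3)
L(9)*128 = (2 - ⅓*9)*128 = (2 - 3)*128 = -1*128 = -128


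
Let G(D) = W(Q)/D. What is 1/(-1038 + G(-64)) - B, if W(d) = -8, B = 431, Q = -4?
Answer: -3578601/8303 ≈ -431.00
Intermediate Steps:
G(D) = -8/D
1/(-1038 + G(-64)) - B = 1/(-1038 - 8/(-64)) - 1*431 = 1/(-1038 - 8*(-1/64)) - 431 = 1/(-1038 + 1/8) - 431 = 1/(-8303/8) - 431 = -8/8303 - 431 = -3578601/8303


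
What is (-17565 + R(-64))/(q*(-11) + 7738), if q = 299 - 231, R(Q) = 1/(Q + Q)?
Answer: -2248321/894720 ≈ -2.5129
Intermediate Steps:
R(Q) = 1/(2*Q)
q = 68
(-17565 + R(-64))/(q*(-11) + 7738) = (-17565 + (½)/(-64))/(68*(-11) + 7738) = (-17565 + (½)*(-1/64))/(-748 + 7738) = (-17565 - 1/128)/6990 = -2248321/128*1/6990 = -2248321/894720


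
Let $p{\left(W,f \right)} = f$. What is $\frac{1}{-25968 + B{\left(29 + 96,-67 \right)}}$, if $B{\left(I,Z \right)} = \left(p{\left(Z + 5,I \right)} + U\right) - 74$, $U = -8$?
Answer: $- \frac{1}{25925} \approx -3.8573 \cdot 10^{-5}$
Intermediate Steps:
$B{\left(I,Z \right)} = -82 + I$ ($B{\left(I,Z \right)} = \left(I - 8\right) - 74 = \left(-8 + I\right) - 74 = -82 + I$)
$\frac{1}{-25968 + B{\left(29 + 96,-67 \right)}} = \frac{1}{-25968 + \left(-82 + \left(29 + 96\right)\right)} = \frac{1}{-25968 + \left(-82 + 125\right)} = \frac{1}{-25968 + 43} = \frac{1}{-25925} = - \frac{1}{25925}$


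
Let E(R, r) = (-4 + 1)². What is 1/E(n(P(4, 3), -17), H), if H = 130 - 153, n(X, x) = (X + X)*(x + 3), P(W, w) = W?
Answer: ⅑ ≈ 0.11111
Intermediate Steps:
n(X, x) = 2*X*(3 + x) (n(X, x) = (2*X)*(3 + x) = 2*X*(3 + x))
H = -23
E(R, r) = 9 (E(R, r) = (-3)² = 9)
1/E(n(P(4, 3), -17), H) = 1/9 = ⅑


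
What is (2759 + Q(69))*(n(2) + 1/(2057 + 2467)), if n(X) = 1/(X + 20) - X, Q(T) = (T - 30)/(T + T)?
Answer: -4114761795/763048 ≈ -5392.5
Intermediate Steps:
Q(T) = (-30 + T)/(2*T) (Q(T) = (-30 + T)/((2*T)) = (-30 + T)*(1/(2*T)) = (-30 + T)/(2*T))
n(X) = 1/(20 + X) - X
(2759 + Q(69))*(n(2) + 1/(2057 + 2467)) = (2759 + (½)*(-30 + 69)/69)*((1 - 1*2² - 20*2)/(20 + 2) + 1/(2057 + 2467)) = (2759 + (½)*(1/69)*39)*((1 - 1*4 - 40)/22 + 1/4524) = (2759 + 13/46)*((1 - 4 - 40)/22 + 1/4524) = 126927*((1/22)*(-43) + 1/4524)/46 = 126927*(-43/22 + 1/4524)/46 = (126927/46)*(-97255/49764) = -4114761795/763048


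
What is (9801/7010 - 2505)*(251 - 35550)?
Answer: 619506239451/7010 ≈ 8.8375e+7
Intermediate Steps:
(9801/7010 - 2505)*(251 - 35550) = (9801*(1/7010) - 2505)*(-35299) = (9801/7010 - 2505)*(-35299) = -17550249/7010*(-35299) = 619506239451/7010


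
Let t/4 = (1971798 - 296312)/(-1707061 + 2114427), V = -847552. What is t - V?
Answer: 172635284988/203683 ≈ 8.4757e+5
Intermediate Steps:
t = 3350972/203683 (t = 4*((1971798 - 296312)/(-1707061 + 2114427)) = 4*(1675486/407366) = 4*(1675486*(1/407366)) = 4*(837743/203683) = 3350972/203683 ≈ 16.452)
t - V = 3350972/203683 - 1*(-847552) = 3350972/203683 + 847552 = 172635284988/203683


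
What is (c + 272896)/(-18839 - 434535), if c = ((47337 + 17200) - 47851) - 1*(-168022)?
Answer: -228802/226687 ≈ -1.0093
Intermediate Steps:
c = 184708 (c = (64537 - 47851) + 168022 = 16686 + 168022 = 184708)
(c + 272896)/(-18839 - 434535) = (184708 + 272896)/(-18839 - 434535) = 457604/(-453374) = 457604*(-1/453374) = -228802/226687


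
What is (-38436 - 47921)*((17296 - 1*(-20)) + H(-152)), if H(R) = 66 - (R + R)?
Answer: -1527309902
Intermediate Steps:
H(R) = 66 - 2*R
(-38436 - 47921)*((17296 - 1*(-20)) + H(-152)) = (-38436 - 47921)*((17296 - 1*(-20)) + (66 - 2*(-152))) = -86357*((17296 + 20) + (66 + 304)) = -86357*(17316 + 370) = -86357*17686 = -1527309902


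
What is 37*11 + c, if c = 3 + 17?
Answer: 427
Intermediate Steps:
c = 20
37*11 + c = 37*11 + 20 = 407 + 20 = 427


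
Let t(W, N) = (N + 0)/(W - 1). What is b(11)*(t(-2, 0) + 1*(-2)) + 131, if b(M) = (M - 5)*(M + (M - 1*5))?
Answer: -73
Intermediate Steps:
t(W, N) = N/(-1 + W)
b(M) = (-5 + M)*(-5 + 2*M) (b(M) = (-5 + M)*(M + (M - 5)) = (-5 + M)*(M + (-5 + M)) = (-5 + M)*(-5 + 2*M))
b(11)*(t(-2, 0) + 1*(-2)) + 131 = (25 - 15*11 + 2*11²)*(0/(-1 - 2) + 1*(-2)) + 131 = (25 - 165 + 2*121)*(0/(-3) - 2) + 131 = (25 - 165 + 242)*(0*(-⅓) - 2) + 131 = 102*(0 - 2) + 131 = 102*(-2) + 131 = -204 + 131 = -73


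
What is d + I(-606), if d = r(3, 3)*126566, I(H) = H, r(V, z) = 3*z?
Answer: 1138488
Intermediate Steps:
d = 1139094 (d = (3*3)*126566 = 9*126566 = 1139094)
d + I(-606) = 1139094 - 606 = 1138488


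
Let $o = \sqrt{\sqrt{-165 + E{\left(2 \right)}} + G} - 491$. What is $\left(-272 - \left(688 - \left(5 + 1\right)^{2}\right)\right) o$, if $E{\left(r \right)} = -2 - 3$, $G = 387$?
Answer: $453684 - 924 \sqrt{387 + i \sqrt{170}} \approx 4.355 \cdot 10^{5} - 306.16 i$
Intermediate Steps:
$E{\left(r \right)} = -5$
$o = -491 + \sqrt{387 + i \sqrt{170}}$ ($o = \sqrt{\sqrt{-165 - 5} + 387} - 491 = \sqrt{\sqrt{-170} + 387} - 491 = \sqrt{i \sqrt{170} + 387} - 491 = \sqrt{387 + i \sqrt{170}} - 491 = -491 + \sqrt{387 + i \sqrt{170}} \approx -471.32 + 0.33134 i$)
$\left(-272 - \left(688 - \left(5 + 1\right)^{2}\right)\right) o = \left(-272 - \left(688 - \left(5 + 1\right)^{2}\right)\right) \left(-491 + \sqrt{387 + i \sqrt{170}}\right) = \left(-272 - \left(688 - 6^{2}\right)\right) \left(-491 + \sqrt{387 + i \sqrt{170}}\right) = \left(-272 + \left(36 - 688\right)\right) \left(-491 + \sqrt{387 + i \sqrt{170}}\right) = \left(-272 - 652\right) \left(-491 + \sqrt{387 + i \sqrt{170}}\right) = - 924 \left(-491 + \sqrt{387 + i \sqrt{170}}\right) = 453684 - 924 \sqrt{387 + i \sqrt{170}}$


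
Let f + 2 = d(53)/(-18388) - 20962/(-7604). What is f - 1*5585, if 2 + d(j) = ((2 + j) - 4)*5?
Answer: -195200988795/34955588 ≈ -5584.3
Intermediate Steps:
d(j) = -12 + 5*j (d(j) = -2 + ((2 + j) - 4)*5 = -2 + (-2 + j)*5 = -2 + (-10 + 5*j) = -12 + 5*j)
f = 25970185/34955588 (f = -2 + ((-12 + 5*53)/(-18388) - 20962/(-7604)) = -2 + ((-12 + 265)*(-1/18388) - 20962*(-1/7604)) = -2 + (253*(-1/18388) + 10481/3802) = -2 + (-253/18388 + 10481/3802) = -2 + 95881361/34955588 = 25970185/34955588 ≈ 0.74295)
f - 1*5585 = 25970185/34955588 - 1*5585 = 25970185/34955588 - 5585 = -195200988795/34955588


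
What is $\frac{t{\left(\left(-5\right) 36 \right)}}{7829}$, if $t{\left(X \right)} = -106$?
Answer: $- \frac{106}{7829} \approx -0.013539$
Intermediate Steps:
$\frac{t{\left(\left(-5\right) 36 \right)}}{7829} = - \frac{106}{7829}$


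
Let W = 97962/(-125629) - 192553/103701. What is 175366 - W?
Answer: 2284676805745213/13027852929 ≈ 1.7537e+5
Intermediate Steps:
W = -34348998199/13027852929 (W = 97962*(-1/125629) - 192553*1/103701 = -97962/125629 - 192553/103701 = -34348998199/13027852929 ≈ -2.6366)
175366 - W = 175366 - 1*(-34348998199/13027852929) = 175366 + 34348998199/13027852929 = 2284676805745213/13027852929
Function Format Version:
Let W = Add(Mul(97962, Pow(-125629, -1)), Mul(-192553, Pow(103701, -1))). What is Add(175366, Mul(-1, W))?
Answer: Rational(2284676805745213, 13027852929) ≈ 1.7537e+5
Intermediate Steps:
W = Rational(-34348998199, 13027852929) (W = Add(Mul(97962, Rational(-1, 125629)), Mul(-192553, Rational(1, 103701))) = Add(Rational(-97962, 125629), Rational(-192553, 103701)) = Rational(-34348998199, 13027852929) ≈ -2.6366)
Add(175366, Mul(-1, W)) = Add(175366, Mul(-1, Rational(-34348998199, 13027852929))) = Add(175366, Rational(34348998199, 13027852929)) = Rational(2284676805745213, 13027852929)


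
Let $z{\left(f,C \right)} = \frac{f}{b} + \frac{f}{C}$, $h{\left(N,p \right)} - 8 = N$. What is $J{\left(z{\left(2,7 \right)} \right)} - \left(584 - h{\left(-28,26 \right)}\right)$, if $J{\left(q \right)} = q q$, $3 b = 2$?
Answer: $- \frac{29067}{49} \approx -593.2$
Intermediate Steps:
$b = \frac{2}{3}$ ($b = \frac{1}{3} \cdot 2 = \frac{2}{3} \approx 0.66667$)
$h{\left(N,p \right)} = 8 + N$
$z{\left(f,C \right)} = \frac{3 f}{2} + \frac{f}{C}$ ($z{\left(f,C \right)} = \frac{f}{\frac{2}{3}} + \frac{f}{C} = f \frac{3}{2} + \frac{f}{C} = \frac{3 f}{2} + \frac{f}{C}$)
$J{\left(q \right)} = q^{2}$
$J{\left(z{\left(2,7 \right)} \right)} - \left(584 - h{\left(-28,26 \right)}\right) = \left(\frac{3}{2} \cdot 2 + \frac{2}{7}\right)^{2} - \left(584 - \left(8 - 28\right)\right) = \left(3 + 2 \cdot \frac{1}{7}\right)^{2} - \left(584 - -20\right) = \left(3 + \frac{2}{7}\right)^{2} - \left(584 + 20\right) = \left(\frac{23}{7}\right)^{2} - 604 = \frac{529}{49} - 604 = - \frac{29067}{49}$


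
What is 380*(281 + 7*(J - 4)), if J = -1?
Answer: 93480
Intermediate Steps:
380*(281 + 7*(J - 4)) = 380*(281 + 7*(-1 - 4)) = 380*(281 + 7*(-5)) = 380*(281 - 35) = 380*246 = 93480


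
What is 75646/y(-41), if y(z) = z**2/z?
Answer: -75646/41 ≈ -1845.0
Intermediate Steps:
y(z) = z
75646/y(-41) = 75646/(-41) = 75646*(-1/41) = -75646/41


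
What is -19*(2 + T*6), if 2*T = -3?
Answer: 133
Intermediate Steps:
T = -3/2 (T = (½)*(-3) = -3/2 ≈ -1.5000)
-19*(2 + T*6) = -19*(2 - 3/2*6) = -19*(2 - 9) = -19*(-7) = 133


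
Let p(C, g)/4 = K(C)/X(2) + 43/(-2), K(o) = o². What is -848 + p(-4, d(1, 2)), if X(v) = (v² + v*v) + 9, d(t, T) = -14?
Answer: -15814/17 ≈ -930.24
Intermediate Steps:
X(v) = 9 + 2*v² (X(v) = (v² + v²) + 9 = 2*v² + 9 = 9 + 2*v²)
p(C, g) = -86 + 4*C²/17 (p(C, g) = 4*(C²/(9 + 2*2²) + 43/(-2)) = 4*(C²/(9 + 2*4) + 43*(-½)) = 4*(C²/(9 + 8) - 43/2) = 4*(C²/17 - 43/2) = 4*(-43/2 + C²/17) = -86 + 4*C²/17)
-848 + p(-4, d(1, 2)) = -848 + (-86 + (4/17)*(-4)²) = -848 + (-86 + (4/17)*16) = -848 + (-86 + 64/17) = -848 - 1398/17 = -15814/17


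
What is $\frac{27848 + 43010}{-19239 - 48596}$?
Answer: $- \frac{70858}{67835} \approx -1.0446$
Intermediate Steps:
$\frac{27848 + 43010}{-19239 - 48596} = \frac{70858}{-67835} = 70858 \left(- \frac{1}{67835}\right) = - \frac{70858}{67835}$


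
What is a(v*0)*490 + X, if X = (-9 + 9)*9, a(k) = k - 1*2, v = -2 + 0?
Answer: -980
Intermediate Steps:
v = -2
a(k) = -2 + k (a(k) = k - 2 = -2 + k)
X = 0 (X = 0*9 = 0)
a(v*0)*490 + X = (-2 - 2*0)*490 + 0 = (-2 + 0)*490 + 0 = -2*490 + 0 = -980 + 0 = -980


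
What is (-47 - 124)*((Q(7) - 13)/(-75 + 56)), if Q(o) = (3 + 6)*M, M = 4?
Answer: 207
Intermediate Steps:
Q(o) = 36 (Q(o) = (3 + 6)*4 = 9*4 = 36)
(-47 - 124)*((Q(7) - 13)/(-75 + 56)) = (-47 - 124)*((36 - 13)/(-75 + 56)) = -3933/(-19) = -3933*(-1)/19 = -171*(-23/19) = 207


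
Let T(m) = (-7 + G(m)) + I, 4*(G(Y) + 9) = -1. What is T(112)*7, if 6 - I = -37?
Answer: 749/4 ≈ 187.25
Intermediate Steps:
I = 43 (I = 6 - 1*(-37) = 6 + 37 = 43)
G(Y) = -37/4 (G(Y) = -9 + (1/4)*(-1) = -9 - 1/4 = -37/4)
T(m) = 107/4 (T(m) = (-7 - 37/4) + 43 = -65/4 + 43 = 107/4)
T(112)*7 = (107/4)*7 = 749/4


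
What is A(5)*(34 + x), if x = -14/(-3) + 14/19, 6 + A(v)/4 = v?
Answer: -8984/57 ≈ -157.61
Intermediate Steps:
A(v) = -24 + 4*v
x = 308/57 (x = -14*(-1/3) + 14*(1/19) = 14/3 + 14/19 = 308/57 ≈ 5.4035)
A(5)*(34 + x) = (-24 + 4*5)*(34 + 308/57) = (-24 + 20)*(2246/57) = -4*2246/57 = -8984/57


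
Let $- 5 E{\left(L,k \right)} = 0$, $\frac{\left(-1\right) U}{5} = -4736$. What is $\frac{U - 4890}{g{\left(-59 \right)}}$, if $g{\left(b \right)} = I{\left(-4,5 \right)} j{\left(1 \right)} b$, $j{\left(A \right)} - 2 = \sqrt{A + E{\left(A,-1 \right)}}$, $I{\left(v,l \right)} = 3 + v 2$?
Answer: $\frac{3758}{177} \approx 21.232$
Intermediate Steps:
$I{\left(v,l \right)} = 3 + 2 v$
$U = 23680$ ($U = \left(-5\right) \left(-4736\right) = 23680$)
$E{\left(L,k \right)} = 0$ ($E{\left(L,k \right)} = \left(- \frac{1}{5}\right) 0 = 0$)
$j{\left(A \right)} = 2 + \sqrt{A}$ ($j{\left(A \right)} = 2 + \sqrt{A + 0} = 2 + \sqrt{A}$)
$g{\left(b \right)} = - 15 b$ ($g{\left(b \right)} = \left(3 + 2 \left(-4\right)\right) \left(2 + \sqrt{1}\right) b = \left(3 - 8\right) \left(2 + 1\right) b = \left(-5\right) 3 b = - 15 b$)
$\frac{U - 4890}{g{\left(-59 \right)}} = \frac{23680 - 4890}{\left(-15\right) \left(-59\right)} = \frac{18790}{885} = 18790 \cdot \frac{1}{885} = \frac{3758}{177}$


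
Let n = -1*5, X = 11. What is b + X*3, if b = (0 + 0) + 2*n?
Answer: 23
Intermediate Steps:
n = -5
b = -10 (b = (0 + 0) + 2*(-5) = 0 - 10 = -10)
b + X*3 = -10 + 11*3 = -10 + 33 = 23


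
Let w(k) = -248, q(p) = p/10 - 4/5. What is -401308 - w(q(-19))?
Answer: -401060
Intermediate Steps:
q(p) = -⅘ + p/10 (q(p) = p*(⅒) - 4*⅕ = p/10 - ⅘ = -⅘ + p/10)
-401308 - w(q(-19)) = -401308 - 1*(-248) = -401308 + 248 = -401060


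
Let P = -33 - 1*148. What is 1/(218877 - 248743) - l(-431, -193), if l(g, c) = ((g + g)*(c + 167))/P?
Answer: 669356611/5405746 ≈ 123.82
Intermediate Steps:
P = -181 (P = -33 - 148 = -181)
l(g, c) = -2*g*(167 + c)/181 (l(g, c) = ((g + g)*(c + 167))/(-181) = ((2*g)*(167 + c))*(-1/181) = (2*g*(167 + c))*(-1/181) = -2*g*(167 + c)/181)
1/(218877 - 248743) - l(-431, -193) = 1/(218877 - 248743) - (-2)*(-431)*(167 - 193)/181 = 1/(-29866) - (-2)*(-431)*(-26)/181 = -1/29866 - 1*(-22412/181) = -1/29866 + 22412/181 = 669356611/5405746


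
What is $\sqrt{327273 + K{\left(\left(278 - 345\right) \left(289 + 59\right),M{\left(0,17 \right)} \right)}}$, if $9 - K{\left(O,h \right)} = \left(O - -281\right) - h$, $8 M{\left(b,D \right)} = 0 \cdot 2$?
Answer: $\sqrt{350317} \approx 591.88$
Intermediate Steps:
$M{\left(b,D \right)} = 0$ ($M{\left(b,D \right)} = \frac{0 \cdot 2}{8} = \frac{1}{8} \cdot 0 = 0$)
$K{\left(O,h \right)} = -272 + h - O$ ($K{\left(O,h \right)} = 9 - \left(\left(O - -281\right) - h\right) = 9 - \left(\left(O + 281\right) - h\right) = 9 - \left(\left(281 + O\right) - h\right) = 9 - \left(281 + O - h\right) = -272 + h - O$)
$\sqrt{327273 + K{\left(\left(278 - 345\right) \left(289 + 59\right),M{\left(0,17 \right)} \right)}} = \sqrt{327273 - \left(272 + \left(278 - 345\right) \left(289 + 59\right)\right)} = \sqrt{327273 - \left(272 - 23316\right)} = \sqrt{327273 - -23044} = \sqrt{327273 + \left(-272 + 0 + 23316\right)} = \sqrt{327273 + 23044} = \sqrt{350317}$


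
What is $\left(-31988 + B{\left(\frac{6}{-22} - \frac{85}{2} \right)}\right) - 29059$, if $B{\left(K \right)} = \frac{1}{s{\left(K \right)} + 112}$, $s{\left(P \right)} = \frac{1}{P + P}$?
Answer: $- \frac{6433192966}{105381} \approx -61047.0$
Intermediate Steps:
$s{\left(P \right)} = \frac{1}{2 P}$
$B{\left(K \right)} = \frac{1}{112 + \frac{1}{2 K}}$ ($B{\left(K \right)} = \frac{1}{\frac{1}{2 K} + 112} = \frac{1}{112 + \frac{1}{2 K}}$)
$\left(-31988 + B{\left(\frac{6}{-22} - \frac{85}{2} \right)}\right) - 29059 = \left(-31988 + \frac{2 \left(\frac{6}{-22} - \frac{85}{2}\right)}{1 + 224 \left(\frac{6}{-22} - \frac{85}{2}\right)}\right) - 29059 = \left(-31988 + \frac{2 \left(6 \left(- \frac{1}{22}\right) - \frac{85}{2}\right)}{1 + 224 \left(6 \left(- \frac{1}{22}\right) - \frac{85}{2}\right)}\right) - 29059 = \left(-31988 + \frac{2 \left(- \frac{3}{11} - \frac{85}{2}\right)}{1 + 224 \left(- \frac{3}{11} - \frac{85}{2}\right)}\right) - 29059 = \left(-31988 + 2 \left(- \frac{941}{22}\right) \frac{1}{1 + 224 \left(- \frac{941}{22}\right)}\right) - 29059 = \left(-31988 + 2 \left(- \frac{941}{22}\right) \frac{1}{1 - \frac{105392}{11}}\right) - 29059 = \left(-31988 + 2 \left(- \frac{941}{22}\right) \frac{1}{- \frac{105381}{11}}\right) - 29059 = \left(-31988 + 2 \left(- \frac{941}{22}\right) \left(- \frac{11}{105381}\right)\right) - 29059 = \left(-31988 + \frac{941}{105381}\right) - 29059 = - \frac{3370926487}{105381} - 29059 = - \frac{6433192966}{105381}$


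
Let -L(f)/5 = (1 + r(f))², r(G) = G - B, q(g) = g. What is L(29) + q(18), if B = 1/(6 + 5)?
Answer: -539027/121 ≈ -4454.8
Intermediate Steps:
B = 1/11 ≈ 0.090909
r(G) = -1/11 + G (r(G) = G - 1*1/11 = G - 1/11 = -1/11 + G)
L(f) = -5*(10/11 + f)² (L(f) = -5*(1 + (-1/11 + f))² = -5*(10/11 + f)²)
L(29) + q(18) = -5*(10 + 11*29)²/121 + 18 = -5*(10 + 319)²/121 + 18 = -5/121*329² + 18 = -5/121*108241 + 18 = -541205/121 + 18 = -539027/121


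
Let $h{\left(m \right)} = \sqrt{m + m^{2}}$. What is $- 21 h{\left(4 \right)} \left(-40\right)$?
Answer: $1680 \sqrt{5} \approx 3756.6$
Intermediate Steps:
$- 21 h{\left(4 \right)} \left(-40\right) = - 21 \sqrt{4 \left(1 + 4\right)} \left(-40\right) = - 21 \sqrt{4 \cdot 5} \left(-40\right) = - 21 \sqrt{20} \left(-40\right) = - 21 \cdot 2 \sqrt{5} \left(-40\right) = - 42 \sqrt{5} \left(-40\right) = 1680 \sqrt{5}$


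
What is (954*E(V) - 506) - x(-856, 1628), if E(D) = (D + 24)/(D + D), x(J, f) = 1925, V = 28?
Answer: -10816/7 ≈ -1545.1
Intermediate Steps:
E(D) = (24 + D)/(2*D) (E(D) = (24 + D)/((2*D)) = (24 + D)*(1/(2*D)) = (24 + D)/(2*D))
(954*E(V) - 506) - x(-856, 1628) = (954*((1/2)*(24 + 28)/28) - 506) - 1*1925 = (954*((1/2)*(1/28)*52) - 506) - 1925 = (954*(13/14) - 506) - 1925 = (6201/7 - 506) - 1925 = 2659/7 - 1925 = -10816/7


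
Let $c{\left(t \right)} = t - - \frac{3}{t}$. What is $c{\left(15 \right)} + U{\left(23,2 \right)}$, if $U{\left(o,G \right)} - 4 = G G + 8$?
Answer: $\frac{156}{5} \approx 31.2$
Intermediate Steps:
$c{\left(t \right)} = t + \frac{3}{t}$
$U{\left(o,G \right)} = 12 + G^{2}$ ($U{\left(o,G \right)} = 4 + \left(G G + 8\right) = 4 + \left(G^{2} + 8\right) = 4 + \left(8 + G^{2}\right) = 12 + G^{2}$)
$c{\left(15 \right)} + U{\left(23,2 \right)} = \left(15 + \frac{3}{15}\right) + \left(12 + 2^{2}\right) = \left(15 + 3 \cdot \frac{1}{15}\right) + \left(12 + 4\right) = \left(15 + \frac{1}{5}\right) + 16 = \frac{76}{5} + 16 = \frac{156}{5}$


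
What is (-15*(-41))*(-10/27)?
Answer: -2050/9 ≈ -227.78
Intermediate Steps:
(-15*(-41))*(-10/27) = 615*(-10*1/27) = 615*(-10/27) = -2050/9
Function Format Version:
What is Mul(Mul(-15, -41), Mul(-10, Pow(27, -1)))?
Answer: Rational(-2050, 9) ≈ -227.78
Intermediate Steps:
Mul(Mul(-15, -41), Mul(-10, Pow(27, -1))) = Mul(615, Mul(-10, Rational(1, 27))) = Mul(615, Rational(-10, 27)) = Rational(-2050, 9)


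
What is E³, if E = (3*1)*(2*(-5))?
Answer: -27000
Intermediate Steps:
E = -30 (E = 3*(-10) = -30)
E³ = (-30)³ = -27000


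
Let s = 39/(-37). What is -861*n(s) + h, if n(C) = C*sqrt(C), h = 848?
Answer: 848 + 33579*I*sqrt(1443)/1369 ≈ 848.0 + 931.75*I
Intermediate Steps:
s = -39/37 (s = 39*(-1/37) = -39/37 ≈ -1.0541)
n(C) = C**(3/2)
-861*n(s) + h = -(-33579)*I*sqrt(1443)/1369 + 848 = 33579*I*sqrt(1443)/1369 + 848 = 848 + 33579*I*sqrt(1443)/1369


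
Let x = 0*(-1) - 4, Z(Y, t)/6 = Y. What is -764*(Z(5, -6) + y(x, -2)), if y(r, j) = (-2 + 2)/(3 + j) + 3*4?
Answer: -32088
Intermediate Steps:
Z(Y, t) = 6*Y
x = -4 (x = 0 - 4 = -4)
y(r, j) = 12 (y(r, j) = 0/(3 + j) + 12 = 0 + 12 = 12)
-764*(Z(5, -6) + y(x, -2)) = -764*(6*5 + 12) = -764*(30 + 12) = -764*42 = -32088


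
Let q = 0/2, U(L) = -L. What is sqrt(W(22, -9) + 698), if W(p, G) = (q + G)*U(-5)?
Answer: sqrt(653) ≈ 25.554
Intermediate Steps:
q = 0 (q = 0*(1/2) = 0)
W(p, G) = 5*G (W(p, G) = (0 + G)*(-1*(-5)) = G*5 = 5*G)
sqrt(W(22, -9) + 698) = sqrt(5*(-9) + 698) = sqrt(-45 + 698) = sqrt(653)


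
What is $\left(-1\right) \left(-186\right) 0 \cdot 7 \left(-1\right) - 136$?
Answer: $-136$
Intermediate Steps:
$\left(-1\right) \left(-186\right) 0 \cdot 7 \left(-1\right) - 136 = 186 \cdot 0 \left(-1\right) - 136 = 186 \cdot 0 - 136 = 0 - 136 = -136$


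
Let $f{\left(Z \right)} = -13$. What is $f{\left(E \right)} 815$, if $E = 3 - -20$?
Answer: $-10595$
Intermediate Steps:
$E = 23$ ($E = 3 + 20 = 23$)
$f{\left(E \right)} 815 = \left(-13\right) 815 = -10595$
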